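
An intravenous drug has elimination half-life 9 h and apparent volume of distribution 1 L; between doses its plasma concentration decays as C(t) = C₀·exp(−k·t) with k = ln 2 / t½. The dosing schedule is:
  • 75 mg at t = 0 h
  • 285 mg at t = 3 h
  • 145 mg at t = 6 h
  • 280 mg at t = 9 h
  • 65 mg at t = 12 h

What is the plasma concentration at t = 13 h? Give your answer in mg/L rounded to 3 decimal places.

k = ln 2 / 9 = 0.07702 per h
Dose 1 (75 mg at t=0 h): 75·exp(−0.07702·13) = 27.558 mg/L
Dose 2 (285 mg at t=3 h): 285·exp(−0.07702·10) = 131.937 mg/L
Dose 3 (145 mg at t=6 h): 145·exp(−0.07702·7) = 84.573 mg/L
Dose 4 (280 mg at t=9 h): 280·exp(−0.07702·4) = 205.763 mg/L
Dose 5 (65 mg at t=12 h): 65·exp(−0.07702·1) = 60.182 mg/L
C(13) = 27.558 + 131.937 + 84.573 + 205.763 + 60.182 = 510.013 mg/L

510.013 mg/L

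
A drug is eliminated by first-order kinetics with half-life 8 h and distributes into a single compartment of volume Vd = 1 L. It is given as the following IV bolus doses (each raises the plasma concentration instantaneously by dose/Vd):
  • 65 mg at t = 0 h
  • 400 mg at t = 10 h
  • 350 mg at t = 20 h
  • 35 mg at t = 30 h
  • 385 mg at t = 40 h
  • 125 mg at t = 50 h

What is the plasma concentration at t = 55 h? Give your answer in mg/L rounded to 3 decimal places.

k = ln 2 / 8 = 0.08664 per h
Dose 1 (65 mg at t=0 h): 65·exp(−0.08664·55) = 0.554 mg/L
Dose 2 (400 mg at t=10 h): 400·exp(−0.08664·45) = 8.105 mg/L
Dose 3 (350 mg at t=20 h): 350·exp(−0.08664·35) = 16.868 mg/L
Dose 4 (35 mg at t=30 h): 35·exp(−0.08664·25) = 4.012 mg/L
Dose 5 (385 mg at t=40 h): 385·exp(−0.08664·15) = 104.961 mg/L
Dose 6 (125 mg at t=50 h): 125·exp(−0.08664·5) = 81.052 mg/L
C(55) = 0.554 + 8.105 + 16.868 + 4.012 + 104.961 + 81.052 = 215.553 mg/L

215.553 mg/L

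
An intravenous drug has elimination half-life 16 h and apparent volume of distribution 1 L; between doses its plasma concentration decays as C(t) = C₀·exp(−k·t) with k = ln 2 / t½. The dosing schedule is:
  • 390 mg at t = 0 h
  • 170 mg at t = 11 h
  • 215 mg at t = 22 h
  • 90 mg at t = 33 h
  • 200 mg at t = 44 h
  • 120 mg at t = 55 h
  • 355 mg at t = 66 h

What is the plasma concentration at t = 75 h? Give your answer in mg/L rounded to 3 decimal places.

405.038 mg/L

k = ln 2 / 16 = 0.04332 per h
Dose 1 (390 mg at t=0 h): 390·exp(−0.04332·75) = 15.135 mg/L
Dose 2 (170 mg at t=11 h): 170·exp(−0.04332·64) = 10.625 mg/L
Dose 3 (215 mg at t=22 h): 215·exp(−0.04332·53) = 21.641 mg/L
Dose 4 (90 mg at t=33 h): 90·exp(−0.04332·42) = 14.589 mg/L
Dose 5 (200 mg at t=44 h): 200·exp(−0.04332·31) = 52.214 mg/L
Dose 6 (120 mg at t=55 h): 120·exp(−0.04332·20) = 50.454 mg/L
Dose 7 (355 mg at t=66 h): 355·exp(−0.04332·9) = 240.380 mg/L
C(75) = 15.135 + 10.625 + 21.641 + 14.589 + 52.214 + 50.454 + 240.380 = 405.038 mg/L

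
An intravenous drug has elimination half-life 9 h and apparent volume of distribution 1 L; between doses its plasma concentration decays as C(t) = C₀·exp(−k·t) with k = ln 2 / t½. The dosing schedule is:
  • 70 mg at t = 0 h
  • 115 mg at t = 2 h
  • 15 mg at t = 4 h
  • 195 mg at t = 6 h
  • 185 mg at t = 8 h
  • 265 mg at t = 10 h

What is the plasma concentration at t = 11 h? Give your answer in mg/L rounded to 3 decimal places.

k = ln 2 / 9 = 0.07702 per h
Dose 1 (70 mg at t=0 h): 70·exp(−0.07702·11) = 30.004 mg/L
Dose 2 (115 mg at t=2 h): 115·exp(−0.07702·9) = 57.500 mg/L
Dose 3 (15 mg at t=4 h): 15·exp(−0.07702·7) = 8.749 mg/L
Dose 4 (195 mg at t=6 h): 195·exp(−0.07702·5) = 132.677 mg/L
Dose 5 (185 mg at t=8 h): 185·exp(−0.07702·3) = 146.835 mg/L
Dose 6 (265 mg at t=10 h): 265·exp(−0.07702·1) = 245.357 mg/L
C(11) = 30.004 + 57.500 + 8.749 + 132.677 + 146.835 + 245.357 = 621.121 mg/L

621.121 mg/L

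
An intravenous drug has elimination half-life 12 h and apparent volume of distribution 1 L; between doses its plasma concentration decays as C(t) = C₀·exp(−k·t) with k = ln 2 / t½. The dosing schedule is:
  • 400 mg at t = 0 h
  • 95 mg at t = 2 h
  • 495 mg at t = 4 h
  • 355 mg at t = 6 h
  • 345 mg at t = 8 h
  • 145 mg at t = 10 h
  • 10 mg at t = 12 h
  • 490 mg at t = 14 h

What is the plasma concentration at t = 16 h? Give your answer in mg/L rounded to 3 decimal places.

1412.139 mg/L

k = ln 2 / 12 = 0.05776 per h
Dose 1 (400 mg at t=0 h): 400·exp(−0.05776·16) = 158.740 mg/L
Dose 2 (95 mg at t=2 h): 95·exp(−0.05776·14) = 42.318 mg/L
Dose 3 (495 mg at t=4 h): 495·exp(−0.05776·12) = 247.500 mg/L
Dose 4 (355 mg at t=6 h): 355·exp(−0.05776·10) = 199.237 mg/L
Dose 5 (345 mg at t=8 h): 345·exp(−0.05776·8) = 217.336 mg/L
Dose 6 (145 mg at t=10 h): 145·exp(−0.05776·6) = 102.530 mg/L
Dose 7 (10 mg at t=12 h): 10·exp(−0.05776·4) = 7.937 mg/L
Dose 8 (490 mg at t=14 h): 490·exp(−0.05776·2) = 436.540 mg/L
C(16) = 158.740 + 42.318 + 247.500 + 199.237 + 217.336 + 102.530 + 7.937 + 436.540 = 1412.139 mg/L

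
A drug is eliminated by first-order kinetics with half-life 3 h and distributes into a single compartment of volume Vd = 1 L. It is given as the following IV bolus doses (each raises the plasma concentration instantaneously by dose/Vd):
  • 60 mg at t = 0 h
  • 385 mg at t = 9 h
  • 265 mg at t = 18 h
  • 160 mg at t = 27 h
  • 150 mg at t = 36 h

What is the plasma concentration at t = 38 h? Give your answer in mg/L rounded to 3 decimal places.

110.185 mg/L

k = ln 2 / 3 = 0.23105 per h
Dose 1 (60 mg at t=0 h): 60·exp(−0.23105·38) = 0.009 mg/L
Dose 2 (385 mg at t=9 h): 385·exp(−0.23105·29) = 0.474 mg/L
Dose 3 (265 mg at t=18 h): 265·exp(−0.23105·20) = 2.608 mg/L
Dose 4 (160 mg at t=27 h): 160·exp(−0.23105·11) = 12.599 mg/L
Dose 5 (150 mg at t=36 h): 150·exp(−0.23105·2) = 94.494 mg/L
C(38) = 0.009 + 0.474 + 2.608 + 12.599 + 94.494 = 110.185 mg/L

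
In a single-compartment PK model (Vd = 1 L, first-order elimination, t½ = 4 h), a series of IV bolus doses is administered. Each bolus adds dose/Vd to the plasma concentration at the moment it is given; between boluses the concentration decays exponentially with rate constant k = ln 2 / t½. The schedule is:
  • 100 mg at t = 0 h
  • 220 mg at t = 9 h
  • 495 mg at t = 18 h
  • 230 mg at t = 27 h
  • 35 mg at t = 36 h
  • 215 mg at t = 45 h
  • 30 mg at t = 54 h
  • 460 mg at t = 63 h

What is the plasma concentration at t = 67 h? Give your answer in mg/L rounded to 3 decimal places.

238.403 mg/L

k = ln 2 / 4 = 0.17329 per h
Dose 1 (100 mg at t=0 h): 100·exp(−0.17329·67) = 0.001 mg/L
Dose 2 (220 mg at t=9 h): 220·exp(−0.17329·58) = 0.009 mg/L
Dose 3 (495 mg at t=18 h): 495·exp(−0.17329·49) = 0.102 mg/L
Dose 4 (230 mg at t=27 h): 230·exp(−0.17329·40) = 0.225 mg/L
Dose 5 (35 mg at t=36 h): 35·exp(−0.17329·31) = 0.163 mg/L
Dose 6 (215 mg at t=45 h): 215·exp(−0.17329·22) = 4.751 mg/L
Dose 7 (30 mg at t=54 h): 30·exp(−0.17329·13) = 3.153 mg/L
Dose 8 (460 mg at t=63 h): 460·exp(−0.17329·4) = 230.000 mg/L
C(67) = 0.001 + 0.009 + 0.102 + 0.225 + 0.163 + 4.751 + 3.153 + 230.000 = 238.403 mg/L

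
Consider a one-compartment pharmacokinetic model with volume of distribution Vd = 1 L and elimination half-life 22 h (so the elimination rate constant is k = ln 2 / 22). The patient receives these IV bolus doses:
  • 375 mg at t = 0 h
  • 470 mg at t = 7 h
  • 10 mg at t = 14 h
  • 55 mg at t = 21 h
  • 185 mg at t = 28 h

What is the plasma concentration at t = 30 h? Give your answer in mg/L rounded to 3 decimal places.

k = ln 2 / 22 = 0.03151 per h
Dose 1 (375 mg at t=0 h): 375·exp(−0.03151·30) = 145.726 mg/L
Dose 2 (470 mg at t=7 h): 470·exp(−0.03151·23) = 227.711 mg/L
Dose 3 (10 mg at t=14 h): 10·exp(−0.03151·16) = 6.040 mg/L
Dose 4 (55 mg at t=21 h): 55·exp(−0.03151·9) = 41.420 mg/L
Dose 5 (185 mg at t=28 h): 185·exp(−0.03151·2) = 173.702 mg/L
C(30) = 145.726 + 227.711 + 6.040 + 41.420 + 173.702 = 594.600 mg/L

594.600 mg/L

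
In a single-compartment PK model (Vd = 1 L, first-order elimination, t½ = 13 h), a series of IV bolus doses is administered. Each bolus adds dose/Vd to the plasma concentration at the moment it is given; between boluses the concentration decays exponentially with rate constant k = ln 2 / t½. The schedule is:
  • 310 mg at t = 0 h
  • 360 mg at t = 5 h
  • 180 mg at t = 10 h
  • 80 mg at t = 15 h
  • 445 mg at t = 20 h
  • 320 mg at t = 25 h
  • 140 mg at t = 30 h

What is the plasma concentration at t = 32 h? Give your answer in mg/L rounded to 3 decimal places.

k = ln 2 / 13 = 0.05332 per h
Dose 1 (310 mg at t=0 h): 310·exp(−0.05332·32) = 56.281 mg/L
Dose 2 (360 mg at t=5 h): 360·exp(−0.05332·27) = 85.327 mg/L
Dose 3 (180 mg at t=10 h): 180·exp(−0.05332·22) = 55.698 mg/L
Dose 4 (80 mg at t=15 h): 80·exp(−0.05332·17) = 32.317 mg/L
Dose 5 (445 mg at t=20 h): 445·exp(−0.05332·12) = 234.685 mg/L
Dose 6 (320 mg at t=25 h): 320·exp(−0.05332·7) = 220.322 mg/L
Dose 7 (140 mg at t=30 h): 140·exp(−0.05332·2) = 125.839 mg/L
C(32) = 56.281 + 85.327 + 55.698 + 32.317 + 234.685 + 220.322 + 125.839 = 810.469 mg/L

810.469 mg/L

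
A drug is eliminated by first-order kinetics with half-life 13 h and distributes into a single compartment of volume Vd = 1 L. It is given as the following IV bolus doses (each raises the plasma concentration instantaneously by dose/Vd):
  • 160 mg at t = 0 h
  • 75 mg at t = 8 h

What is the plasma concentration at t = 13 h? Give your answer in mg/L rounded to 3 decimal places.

k = ln 2 / 13 = 0.05332 per h
Dose 1 (160 mg at t=0 h): 160·exp(−0.05332·13) = 80.000 mg/L
Dose 2 (75 mg at t=8 h): 75·exp(−0.05332·5) = 57.449 mg/L
C(13) = 80.000 + 57.449 = 137.449 mg/L

137.449 mg/L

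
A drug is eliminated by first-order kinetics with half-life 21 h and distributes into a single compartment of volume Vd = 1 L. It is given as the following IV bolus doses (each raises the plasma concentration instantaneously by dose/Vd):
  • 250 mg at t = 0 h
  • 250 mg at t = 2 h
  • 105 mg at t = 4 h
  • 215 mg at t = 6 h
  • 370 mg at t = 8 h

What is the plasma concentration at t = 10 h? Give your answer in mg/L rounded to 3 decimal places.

992.608 mg/L

k = ln 2 / 21 = 0.03301 per h
Dose 1 (250 mg at t=0 h): 250·exp(−0.03301·10) = 179.718 mg/L
Dose 2 (250 mg at t=2 h): 250·exp(−0.03301·8) = 191.983 mg/L
Dose 3 (105 mg at t=4 h): 105·exp(−0.03301·6) = 86.135 mg/L
Dose 4 (215 mg at t=6 h): 215·exp(−0.03301·4) = 188.408 mg/L
Dose 5 (370 mg at t=8 h): 370·exp(−0.03301·2) = 346.364 mg/L
C(10) = 179.718 + 191.983 + 86.135 + 188.408 + 346.364 = 992.608 mg/L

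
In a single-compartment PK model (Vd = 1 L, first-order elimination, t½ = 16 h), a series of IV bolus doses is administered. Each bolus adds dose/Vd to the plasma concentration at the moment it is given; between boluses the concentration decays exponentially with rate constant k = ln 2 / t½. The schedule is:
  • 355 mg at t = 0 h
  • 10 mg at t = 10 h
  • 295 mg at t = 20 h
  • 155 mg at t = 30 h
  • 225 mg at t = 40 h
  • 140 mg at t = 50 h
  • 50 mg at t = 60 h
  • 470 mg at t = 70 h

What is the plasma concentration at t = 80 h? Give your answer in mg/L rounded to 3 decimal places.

k = ln 2 / 16 = 0.04332 per h
Dose 1 (355 mg at t=0 h): 355·exp(−0.04332·80) = 11.094 mg/L
Dose 2 (10 mg at t=10 h): 10·exp(−0.04332·70) = 0.482 mg/L
Dose 3 (295 mg at t=20 h): 295·exp(−0.04332·60) = 21.926 mg/L
Dose 4 (155 mg at t=30 h): 155·exp(−0.04332·50) = 17.767 mg/L
Dose 5 (225 mg at t=40 h): 225·exp(−0.04332·40) = 39.775 mg/L
Dose 6 (140 mg at t=50 h): 140·exp(−0.04332·30) = 38.168 mg/L
Dose 7 (50 mg at t=60 h): 50·exp(−0.04332·20) = 21.022 mg/L
Dose 8 (470 mg at t=70 h): 470·exp(−0.04332·10) = 304.757 mg/L
C(80) = 11.094 + 0.482 + 21.926 + 17.767 + 39.775 + 38.168 + 21.022 + 304.757 = 454.991 mg/L

454.991 mg/L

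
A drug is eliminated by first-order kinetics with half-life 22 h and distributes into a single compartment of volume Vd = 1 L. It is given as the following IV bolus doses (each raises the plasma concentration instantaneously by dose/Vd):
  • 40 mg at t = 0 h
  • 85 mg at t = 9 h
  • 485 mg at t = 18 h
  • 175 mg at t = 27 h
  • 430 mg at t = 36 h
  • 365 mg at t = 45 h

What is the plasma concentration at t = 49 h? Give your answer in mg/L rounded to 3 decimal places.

k = ln 2 / 22 = 0.03151 per h
Dose 1 (40 mg at t=0 h): 40·exp(−0.03151·49) = 8.542 mg/L
Dose 2 (85 mg at t=9 h): 85·exp(−0.03151·40) = 24.104 mg/L
Dose 3 (485 mg at t=18 h): 485·exp(−0.03151·31) = 182.626 mg/L
Dose 4 (175 mg at t=27 h): 175·exp(−0.03151·22) = 87.500 mg/L
Dose 5 (430 mg at t=36 h): 430·exp(−0.03151·13) = 285.487 mg/L
Dose 6 (365 mg at t=45 h): 365·exp(−0.03151·4) = 321.781 mg/L
C(49) = 8.542 + 24.104 + 182.626 + 87.500 + 285.487 + 321.781 = 910.041 mg/L

910.041 mg/L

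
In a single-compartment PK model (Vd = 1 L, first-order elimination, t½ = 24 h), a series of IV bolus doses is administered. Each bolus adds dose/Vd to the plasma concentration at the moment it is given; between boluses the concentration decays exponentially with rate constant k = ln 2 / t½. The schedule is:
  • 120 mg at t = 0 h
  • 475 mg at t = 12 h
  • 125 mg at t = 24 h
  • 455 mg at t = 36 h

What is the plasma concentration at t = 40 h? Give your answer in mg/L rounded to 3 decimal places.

733.490 mg/L

k = ln 2 / 24 = 0.02888 per h
Dose 1 (120 mg at t=0 h): 120·exp(−0.02888·40) = 37.798 mg/L
Dose 2 (475 mg at t=12 h): 475·exp(−0.02888·28) = 211.588 mg/L
Dose 3 (125 mg at t=24 h): 125·exp(−0.02888·16) = 78.745 mg/L
Dose 4 (455 mg at t=36 h): 455·exp(−0.02888·4) = 405.359 mg/L
C(40) = 37.798 + 211.588 + 78.745 + 405.359 = 733.490 mg/L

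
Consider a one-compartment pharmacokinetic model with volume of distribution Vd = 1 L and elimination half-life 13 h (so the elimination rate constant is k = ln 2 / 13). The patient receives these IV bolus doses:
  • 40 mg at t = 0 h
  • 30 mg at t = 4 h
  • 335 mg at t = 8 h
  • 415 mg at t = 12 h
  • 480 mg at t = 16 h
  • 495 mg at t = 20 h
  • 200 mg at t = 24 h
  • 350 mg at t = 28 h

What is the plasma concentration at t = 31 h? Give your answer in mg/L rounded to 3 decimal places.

k = ln 2 / 13 = 0.05332 per h
Dose 1 (40 mg at t=0 h): 40·exp(−0.05332·31) = 7.660 mg/L
Dose 2 (30 mg at t=4 h): 30·exp(−0.05332·27) = 7.111 mg/L
Dose 3 (335 mg at t=8 h): 335·exp(−0.05332·23) = 98.277 mg/L
Dose 4 (415 mg at t=12 h): 415·exp(−0.05332·19) = 150.689 mg/L
Dose 5 (480 mg at t=16 h): 480·exp(−0.05332·15) = 215.724 mg/L
Dose 6 (495 mg at t=20 h): 495·exp(−0.05332·11) = 275.352 mg/L
Dose 7 (200 mg at t=24 h): 200·exp(−0.05332·7) = 137.701 mg/L
Dose 8 (350 mg at t=28 h): 350·exp(−0.05332·3) = 298.263 mg/L
C(31) = 7.660 + 7.111 + 98.277 + 150.689 + 215.724 + 275.352 + 137.701 + 298.263 = 1190.776 mg/L

1190.776 mg/L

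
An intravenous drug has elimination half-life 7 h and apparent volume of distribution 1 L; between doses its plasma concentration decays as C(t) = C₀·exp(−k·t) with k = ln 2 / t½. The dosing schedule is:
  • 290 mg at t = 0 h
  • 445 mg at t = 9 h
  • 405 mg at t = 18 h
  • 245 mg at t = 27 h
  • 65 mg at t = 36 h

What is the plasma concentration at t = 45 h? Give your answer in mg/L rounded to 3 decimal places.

k = ln 2 / 7 = 0.09902 per h
Dose 1 (290 mg at t=0 h): 290·exp(−0.09902·45) = 3.367 mg/L
Dose 2 (445 mg at t=9 h): 445·exp(−0.09902·36) = 12.595 mg/L
Dose 3 (405 mg at t=18 h): 405·exp(−0.09902·27) = 27.947 mg/L
Dose 4 (245 mg at t=27 h): 245·exp(−0.09902·18) = 41.218 mg/L
Dose 5 (65 mg at t=36 h): 65·exp(−0.09902·9) = 26.661 mg/L
C(45) = 3.367 + 12.595 + 27.947 + 41.218 + 26.661 = 111.788 mg/L

111.788 mg/L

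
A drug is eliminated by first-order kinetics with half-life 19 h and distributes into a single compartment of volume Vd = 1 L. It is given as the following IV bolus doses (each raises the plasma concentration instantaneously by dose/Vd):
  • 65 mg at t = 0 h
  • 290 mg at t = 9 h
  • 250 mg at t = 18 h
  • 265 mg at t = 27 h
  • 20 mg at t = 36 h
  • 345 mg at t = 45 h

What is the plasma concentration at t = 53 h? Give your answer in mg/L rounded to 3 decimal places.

k = ln 2 / 19 = 0.03648 per h
Dose 1 (65 mg at t=0 h): 65·exp(−0.03648·53) = 9.402 mg/L
Dose 2 (290 mg at t=9 h): 290·exp(−0.03648·44) = 58.247 mg/L
Dose 3 (250 mg at t=18 h): 250·exp(−0.03648·35) = 69.729 mg/L
Dose 4 (265 mg at t=27 h): 265·exp(−0.03648·26) = 102.638 mg/L
Dose 5 (20 mg at t=36 h): 20·exp(−0.03648·17) = 10.757 mg/L
Dose 6 (345 mg at t=45 h): 345·exp(−0.03648·8) = 257.673 mg/L
C(53) = 9.402 + 58.247 + 69.729 + 102.638 + 10.757 + 257.673 = 508.446 mg/L

508.446 mg/L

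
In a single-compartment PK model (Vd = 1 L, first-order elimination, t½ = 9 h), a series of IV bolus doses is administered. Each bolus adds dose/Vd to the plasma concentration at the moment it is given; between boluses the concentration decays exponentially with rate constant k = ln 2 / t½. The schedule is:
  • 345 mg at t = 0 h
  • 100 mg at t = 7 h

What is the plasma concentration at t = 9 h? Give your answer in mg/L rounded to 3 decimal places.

258.224 mg/L

k = ln 2 / 9 = 0.07702 per h
Dose 1 (345 mg at t=0 h): 345·exp(−0.07702·9) = 172.500 mg/L
Dose 2 (100 mg at t=7 h): 100·exp(−0.07702·2) = 85.724 mg/L
C(9) = 172.500 + 85.724 = 258.224 mg/L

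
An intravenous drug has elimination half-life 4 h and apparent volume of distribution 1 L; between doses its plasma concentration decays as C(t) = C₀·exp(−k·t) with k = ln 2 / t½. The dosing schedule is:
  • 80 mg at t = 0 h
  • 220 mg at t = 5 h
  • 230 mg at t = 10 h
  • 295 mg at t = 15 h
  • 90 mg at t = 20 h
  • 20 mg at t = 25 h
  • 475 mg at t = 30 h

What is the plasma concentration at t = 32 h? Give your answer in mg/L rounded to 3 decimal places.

k = ln 2 / 4 = 0.17329 per h
Dose 1 (80 mg at t=0 h): 80·exp(−0.17329·32) = 0.313 mg/L
Dose 2 (220 mg at t=5 h): 220·exp(−0.17329·27) = 2.044 mg/L
Dose 3 (230 mg at t=10 h): 230·exp(−0.17329·22) = 5.082 mg/L
Dose 4 (295 mg at t=15 h): 295·exp(−0.17329·17) = 15.504 mg/L
Dose 5 (90 mg at t=20 h): 90·exp(−0.17329·12) = 11.250 mg/L
Dose 6 (20 mg at t=25 h): 20·exp(−0.17329·7) = 5.946 mg/L
Dose 7 (475 mg at t=30 h): 475·exp(−0.17329·2) = 335.876 mg/L
C(32) = 0.313 + 2.044 + 5.082 + 15.504 + 11.250 + 5.946 + 335.876 = 376.015 mg/L

376.015 mg/L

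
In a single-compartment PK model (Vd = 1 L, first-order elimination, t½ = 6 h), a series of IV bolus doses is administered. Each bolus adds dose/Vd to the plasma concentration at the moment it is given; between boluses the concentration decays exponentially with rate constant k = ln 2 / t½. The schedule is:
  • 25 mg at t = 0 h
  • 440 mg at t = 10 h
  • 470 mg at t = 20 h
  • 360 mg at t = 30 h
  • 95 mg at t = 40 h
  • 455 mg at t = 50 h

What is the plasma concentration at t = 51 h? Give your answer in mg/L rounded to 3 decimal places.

480.850 mg/L

k = ln 2 / 6 = 0.11552 per h
Dose 1 (25 mg at t=0 h): 25·exp(−0.11552·51) = 0.069 mg/L
Dose 2 (440 mg at t=10 h): 440·exp(−0.11552·41) = 3.858 mg/L
Dose 3 (470 mg at t=20 h): 470·exp(−0.11552·31) = 13.085 mg/L
Dose 4 (360 mg at t=30 h): 360·exp(−0.11552·21) = 31.820 mg/L
Dose 5 (95 mg at t=40 h): 95·exp(−0.11552·11) = 26.658 mg/L
Dose 6 (455 mg at t=50 h): 455·exp(−0.11552·1) = 405.359 mg/L
C(51) = 0.069 + 3.858 + 13.085 + 31.820 + 26.658 + 405.359 = 480.850 mg/L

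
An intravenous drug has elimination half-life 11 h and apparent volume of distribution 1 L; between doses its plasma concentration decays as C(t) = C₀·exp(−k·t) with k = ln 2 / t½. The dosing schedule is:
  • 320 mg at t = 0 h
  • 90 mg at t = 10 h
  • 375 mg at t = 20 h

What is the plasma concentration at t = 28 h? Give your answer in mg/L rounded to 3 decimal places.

310.281 mg/L

k = ln 2 / 11 = 0.06301 per h
Dose 1 (320 mg at t=0 h): 320·exp(−0.06301·28) = 54.814 mg/L
Dose 2 (90 mg at t=10 h): 90·exp(−0.06301·18) = 28.950 mg/L
Dose 3 (375 mg at t=20 h): 375·exp(−0.06301·8) = 226.517 mg/L
C(28) = 54.814 + 28.950 + 226.517 = 310.281 mg/L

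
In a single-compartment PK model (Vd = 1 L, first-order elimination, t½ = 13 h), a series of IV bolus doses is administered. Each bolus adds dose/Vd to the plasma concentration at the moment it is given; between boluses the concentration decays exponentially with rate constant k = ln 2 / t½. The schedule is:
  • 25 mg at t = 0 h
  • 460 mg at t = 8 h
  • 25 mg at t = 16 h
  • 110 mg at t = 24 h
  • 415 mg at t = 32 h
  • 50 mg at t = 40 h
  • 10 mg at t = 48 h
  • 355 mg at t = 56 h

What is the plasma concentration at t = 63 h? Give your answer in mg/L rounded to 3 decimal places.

k = ln 2 / 13 = 0.05332 per h
Dose 1 (25 mg at t=0 h): 25·exp(−0.05332·63) = 0.869 mg/L
Dose 2 (460 mg at t=8 h): 460·exp(−0.05332·55) = 24.500 mg/L
Dose 3 (25 mg at t=16 h): 25·exp(−0.05332·47) = 2.040 mg/L
Dose 4 (110 mg at t=24 h): 110·exp(−0.05332·39) = 13.750 mg/L
Dose 5 (415 mg at t=32 h): 415·exp(−0.05332·31) = 79.471 mg/L
Dose 6 (50 mg at t=40 h): 50·exp(−0.05332·23) = 14.668 mg/L
Dose 7 (10 mg at t=48 h): 10·exp(−0.05332·15) = 4.494 mg/L
Dose 8 (355 mg at t=56 h): 355·exp(−0.05332·7) = 244.419 mg/L
C(63) = 0.869 + 24.500 + 2.040 + 13.750 + 79.471 + 14.668 + 4.494 + 244.419 = 384.212 mg/L

384.212 mg/L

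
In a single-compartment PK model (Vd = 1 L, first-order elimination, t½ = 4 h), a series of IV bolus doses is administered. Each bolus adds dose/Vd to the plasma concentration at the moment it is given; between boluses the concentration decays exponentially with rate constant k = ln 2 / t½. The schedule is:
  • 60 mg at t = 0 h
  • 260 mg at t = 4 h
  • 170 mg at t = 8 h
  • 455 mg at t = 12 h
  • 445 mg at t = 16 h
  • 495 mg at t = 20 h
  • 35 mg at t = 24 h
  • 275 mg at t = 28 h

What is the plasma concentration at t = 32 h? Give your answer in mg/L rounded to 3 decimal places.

255.078 mg/L

k = ln 2 / 4 = 0.17329 per h
Dose 1 (60 mg at t=0 h): 60·exp(−0.17329·32) = 0.234 mg/L
Dose 2 (260 mg at t=4 h): 260·exp(−0.17329·28) = 2.031 mg/L
Dose 3 (170 mg at t=8 h): 170·exp(−0.17329·24) = 2.656 mg/L
Dose 4 (455 mg at t=12 h): 455·exp(−0.17329·20) = 14.219 mg/L
Dose 5 (445 mg at t=16 h): 445·exp(−0.17329·16) = 27.812 mg/L
Dose 6 (495 mg at t=20 h): 495·exp(−0.17329·12) = 61.875 mg/L
Dose 7 (35 mg at t=24 h): 35·exp(−0.17329·8) = 8.750 mg/L
Dose 8 (275 mg at t=28 h): 275·exp(−0.17329·4) = 137.500 mg/L
C(32) = 0.234 + 2.031 + 2.656 + 14.219 + 27.812 + 61.875 + 8.750 + 137.500 = 255.078 mg/L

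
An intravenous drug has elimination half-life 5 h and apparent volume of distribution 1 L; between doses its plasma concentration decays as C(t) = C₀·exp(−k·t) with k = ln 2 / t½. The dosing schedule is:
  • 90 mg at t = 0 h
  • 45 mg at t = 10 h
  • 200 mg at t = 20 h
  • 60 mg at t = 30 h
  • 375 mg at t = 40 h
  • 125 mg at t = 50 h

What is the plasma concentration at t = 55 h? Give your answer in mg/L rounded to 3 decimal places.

112.944 mg/L

k = ln 2 / 5 = 0.13863 per h
Dose 1 (90 mg at t=0 h): 90·exp(−0.13863·55) = 0.044 mg/L
Dose 2 (45 mg at t=10 h): 45·exp(−0.13863·45) = 0.088 mg/L
Dose 3 (200 mg at t=20 h): 200·exp(−0.13863·35) = 1.563 mg/L
Dose 4 (60 mg at t=30 h): 60·exp(−0.13863·25) = 1.875 mg/L
Dose 5 (375 mg at t=40 h): 375·exp(−0.13863·15) = 46.875 mg/L
Dose 6 (125 mg at t=50 h): 125·exp(−0.13863·5) = 62.500 mg/L
C(55) = 0.044 + 0.088 + 1.563 + 1.875 + 46.875 + 62.500 = 112.944 mg/L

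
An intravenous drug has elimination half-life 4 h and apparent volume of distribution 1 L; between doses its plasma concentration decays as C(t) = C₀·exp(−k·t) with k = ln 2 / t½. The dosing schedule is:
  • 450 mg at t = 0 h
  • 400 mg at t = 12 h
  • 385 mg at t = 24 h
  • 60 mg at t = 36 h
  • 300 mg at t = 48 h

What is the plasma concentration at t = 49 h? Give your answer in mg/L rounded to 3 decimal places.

264.383 mg/L

k = ln 2 / 4 = 0.17329 per h
Dose 1 (450 mg at t=0 h): 450·exp(−0.17329·49) = 0.092 mg/L
Dose 2 (400 mg at t=12 h): 400·exp(−0.17329·37) = 0.657 mg/L
Dose 3 (385 mg at t=24 h): 385·exp(−0.17329·25) = 5.059 mg/L
Dose 4 (60 mg at t=36 h): 60·exp(−0.17329·13) = 6.307 mg/L
Dose 5 (300 mg at t=48 h): 300·exp(−0.17329·1) = 252.269 mg/L
C(49) = 0.092 + 0.657 + 5.059 + 6.307 + 252.269 = 264.383 mg/L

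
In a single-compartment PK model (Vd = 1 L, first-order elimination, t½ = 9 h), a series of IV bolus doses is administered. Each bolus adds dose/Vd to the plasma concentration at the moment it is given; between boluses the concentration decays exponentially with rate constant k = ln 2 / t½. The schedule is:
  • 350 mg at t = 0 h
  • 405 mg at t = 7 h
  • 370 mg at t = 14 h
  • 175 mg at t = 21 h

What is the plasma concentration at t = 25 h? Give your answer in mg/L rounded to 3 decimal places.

439.478 mg/L

k = ln 2 / 9 = 0.07702 per h
Dose 1 (350 mg at t=0 h): 350·exp(−0.07702·25) = 51.036 mg/L
Dose 2 (405 mg at t=7 h): 405·exp(−0.07702·18) = 101.250 mg/L
Dose 3 (370 mg at t=14 h): 370·exp(−0.07702·11) = 158.590 mg/L
Dose 4 (175 mg at t=21 h): 175·exp(−0.07702·4) = 128.602 mg/L
C(25) = 51.036 + 101.250 + 158.590 + 128.602 = 439.478 mg/L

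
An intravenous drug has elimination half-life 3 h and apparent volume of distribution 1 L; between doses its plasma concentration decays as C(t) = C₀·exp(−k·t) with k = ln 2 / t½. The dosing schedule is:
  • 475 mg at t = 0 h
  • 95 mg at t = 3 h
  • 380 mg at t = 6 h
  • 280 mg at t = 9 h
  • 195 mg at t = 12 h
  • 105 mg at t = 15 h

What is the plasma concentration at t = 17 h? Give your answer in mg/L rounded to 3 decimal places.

k = ln 2 / 3 = 0.23105 per h
Dose 1 (475 mg at t=0 h): 475·exp(−0.23105·17) = 9.351 mg/L
Dose 2 (95 mg at t=3 h): 95·exp(−0.23105·14) = 3.740 mg/L
Dose 3 (380 mg at t=6 h): 380·exp(−0.23105·11) = 29.923 mg/L
Dose 4 (280 mg at t=9 h): 280·exp(−0.23105·8) = 44.097 mg/L
Dose 5 (195 mg at t=12 h): 195·exp(−0.23105·5) = 61.421 mg/L
Dose 6 (105 mg at t=15 h): 105·exp(−0.23105·2) = 66.146 mg/L
C(17) = 9.351 + 3.740 + 29.923 + 44.097 + 61.421 + 66.146 = 214.679 mg/L

214.679 mg/L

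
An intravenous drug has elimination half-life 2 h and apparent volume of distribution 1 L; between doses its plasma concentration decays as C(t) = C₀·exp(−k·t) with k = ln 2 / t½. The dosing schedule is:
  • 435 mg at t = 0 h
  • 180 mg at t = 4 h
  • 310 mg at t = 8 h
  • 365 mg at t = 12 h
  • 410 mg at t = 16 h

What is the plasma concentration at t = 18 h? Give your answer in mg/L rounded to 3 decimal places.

k = ln 2 / 2 = 0.34657 per h
Dose 1 (435 mg at t=0 h): 435·exp(−0.34657·18) = 0.850 mg/L
Dose 2 (180 mg at t=4 h): 180·exp(−0.34657·14) = 1.406 mg/L
Dose 3 (310 mg at t=8 h): 310·exp(−0.34657·10) = 9.688 mg/L
Dose 4 (365 mg at t=12 h): 365·exp(−0.34657·6) = 45.625 mg/L
Dose 5 (410 mg at t=16 h): 410·exp(−0.34657·2) = 205.000 mg/L
C(18) = 0.850 + 1.406 + 9.688 + 45.625 + 205.000 = 262.568 mg/L

262.568 mg/L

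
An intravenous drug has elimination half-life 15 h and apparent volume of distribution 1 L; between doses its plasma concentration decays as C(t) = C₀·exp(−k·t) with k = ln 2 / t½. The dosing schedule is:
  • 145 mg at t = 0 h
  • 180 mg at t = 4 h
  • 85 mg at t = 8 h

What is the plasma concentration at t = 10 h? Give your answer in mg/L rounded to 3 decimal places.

305.255 mg/L

k = ln 2 / 15 = 0.04621 per h
Dose 1 (145 mg at t=0 h): 145·exp(−0.04621·10) = 91.344 mg/L
Dose 2 (180 mg at t=4 h): 180·exp(−0.04621·6) = 136.414 mg/L
Dose 3 (85 mg at t=8 h): 85·exp(−0.04621·2) = 77.496 mg/L
C(10) = 91.344 + 136.414 + 77.496 = 305.255 mg/L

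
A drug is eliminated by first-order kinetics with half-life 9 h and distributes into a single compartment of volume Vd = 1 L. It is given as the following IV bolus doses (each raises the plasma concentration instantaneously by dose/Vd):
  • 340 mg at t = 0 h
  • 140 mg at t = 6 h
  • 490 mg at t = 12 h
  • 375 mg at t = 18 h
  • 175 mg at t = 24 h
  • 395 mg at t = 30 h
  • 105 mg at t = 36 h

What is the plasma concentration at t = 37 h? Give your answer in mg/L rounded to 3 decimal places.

k = ln 2 / 9 = 0.07702 per h
Dose 1 (340 mg at t=0 h): 340·exp(−0.07702·37) = 19.675 mg/L
Dose 2 (140 mg at t=6 h): 140·exp(−0.07702·31) = 12.860 mg/L
Dose 3 (490 mg at t=12 h): 490·exp(−0.07702·25) = 71.450 mg/L
Dose 4 (375 mg at t=18 h): 375·exp(−0.07702·19) = 86.801 mg/L
Dose 5 (175 mg at t=24 h): 175·exp(−0.07702·13) = 64.301 mg/L
Dose 6 (395 mg at t=30 h): 395·exp(−0.07702·7) = 230.389 mg/L
Dose 7 (105 mg at t=36 h): 105·exp(−0.07702·1) = 97.217 mg/L
C(37) = 19.675 + 12.860 + 71.450 + 86.801 + 64.301 + 230.389 + 97.217 = 582.693 mg/L

582.693 mg/L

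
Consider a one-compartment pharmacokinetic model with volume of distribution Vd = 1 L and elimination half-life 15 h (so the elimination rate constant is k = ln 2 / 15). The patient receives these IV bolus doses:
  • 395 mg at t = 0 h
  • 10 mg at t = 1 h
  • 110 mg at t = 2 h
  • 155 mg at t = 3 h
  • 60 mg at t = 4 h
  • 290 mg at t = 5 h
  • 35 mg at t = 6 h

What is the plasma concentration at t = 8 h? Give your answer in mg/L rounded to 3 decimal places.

k = ln 2 / 15 = 0.04621 per h
Dose 1 (395 mg at t=0 h): 395·exp(−0.04621·8) = 272.928 mg/L
Dose 2 (10 mg at t=1 h): 10·exp(−0.04621·7) = 7.236 mg/L
Dose 3 (110 mg at t=2 h): 110·exp(−0.04621·6) = 83.364 mg/L
Dose 4 (155 mg at t=3 h): 155·exp(−0.04621·5) = 123.024 mg/L
Dose 5 (60 mg at t=4 h): 60·exp(−0.04621·4) = 49.874 mg/L
Dose 6 (290 mg at t=5 h): 290·exp(−0.04621·3) = 252.460 mg/L
Dose 7 (35 mg at t=6 h): 35·exp(−0.04621·2) = 31.910 mg/L
C(8) = 272.928 + 7.236 + 83.364 + 123.024 + 49.874 + 252.460 + 31.910 = 820.796 mg/L

820.796 mg/L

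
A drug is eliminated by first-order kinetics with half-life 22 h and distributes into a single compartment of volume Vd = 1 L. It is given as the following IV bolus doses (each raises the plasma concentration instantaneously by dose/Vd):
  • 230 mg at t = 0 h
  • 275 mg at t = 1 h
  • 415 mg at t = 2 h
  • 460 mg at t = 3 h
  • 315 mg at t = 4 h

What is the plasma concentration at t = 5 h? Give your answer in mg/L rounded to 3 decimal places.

k = ln 2 / 22 = 0.03151 per h
Dose 1 (230 mg at t=0 h): 230·exp(−0.03151·5) = 196.477 mg/L
Dose 2 (275 mg at t=1 h): 275·exp(−0.03151·4) = 242.438 mg/L
Dose 3 (415 mg at t=2 h): 415·exp(−0.03151·3) = 377.571 mg/L
Dose 4 (460 mg at t=3 h): 460·exp(−0.03151·2) = 431.908 mg/L
Dose 5 (315 mg at t=4 h): 315·exp(−0.03151·1) = 305.230 mg/L
C(5) = 196.477 + 242.438 + 377.571 + 431.908 + 305.230 = 1553.624 mg/L

1553.624 mg/L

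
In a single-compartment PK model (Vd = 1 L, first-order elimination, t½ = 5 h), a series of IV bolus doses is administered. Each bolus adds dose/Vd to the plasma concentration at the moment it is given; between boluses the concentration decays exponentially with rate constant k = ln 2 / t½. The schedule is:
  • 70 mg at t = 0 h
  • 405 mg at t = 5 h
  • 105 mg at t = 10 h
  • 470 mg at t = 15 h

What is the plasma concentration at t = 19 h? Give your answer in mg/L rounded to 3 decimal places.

363.276 mg/L

k = ln 2 / 5 = 0.13863 per h
Dose 1 (70 mg at t=0 h): 70·exp(−0.13863·19) = 5.026 mg/L
Dose 2 (405 mg at t=5 h): 405·exp(−0.13863·14) = 58.153 mg/L
Dose 3 (105 mg at t=10 h): 105·exp(−0.13863·9) = 30.153 mg/L
Dose 4 (470 mg at t=15 h): 470·exp(−0.13863·4) = 269.944 mg/L
C(19) = 5.026 + 58.153 + 30.153 + 269.944 = 363.276 mg/L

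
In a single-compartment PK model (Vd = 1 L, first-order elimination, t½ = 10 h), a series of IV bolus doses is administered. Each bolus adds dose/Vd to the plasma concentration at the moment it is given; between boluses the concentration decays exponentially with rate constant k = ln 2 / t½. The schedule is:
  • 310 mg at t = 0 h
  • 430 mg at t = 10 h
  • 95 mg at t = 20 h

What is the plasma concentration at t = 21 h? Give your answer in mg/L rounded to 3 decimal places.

361.550 mg/L

k = ln 2 / 10 = 0.06931 per h
Dose 1 (310 mg at t=0 h): 310·exp(−0.06931·21) = 72.310 mg/L
Dose 2 (430 mg at t=10 h): 430·exp(−0.06931·11) = 200.602 mg/L
Dose 3 (95 mg at t=20 h): 95·exp(−0.06931·1) = 88.638 mg/L
C(21) = 72.310 + 200.602 + 88.638 = 361.550 mg/L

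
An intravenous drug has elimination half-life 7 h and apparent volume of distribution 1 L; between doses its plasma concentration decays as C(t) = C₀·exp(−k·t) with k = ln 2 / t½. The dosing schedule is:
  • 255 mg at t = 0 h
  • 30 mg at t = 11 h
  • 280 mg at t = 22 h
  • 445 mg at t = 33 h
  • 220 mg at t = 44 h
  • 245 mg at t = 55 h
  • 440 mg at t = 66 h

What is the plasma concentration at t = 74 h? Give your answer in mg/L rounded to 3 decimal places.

257.399 mg/L

k = ln 2 / 7 = 0.09902 per h
Dose 1 (255 mg at t=0 h): 255·exp(−0.09902·74) = 0.168 mg/L
Dose 2 (30 mg at t=11 h): 30·exp(−0.09902·63) = 0.059 mg/L
Dose 3 (280 mg at t=22 h): 280·exp(−0.09902·52) = 1.625 mg/L
Dose 4 (445 mg at t=33 h): 445·exp(−0.09902·41) = 7.677 mg/L
Dose 5 (220 mg at t=44 h): 220·exp(−0.09902·30) = 11.280 mg/L
Dose 6 (245 mg at t=55 h): 245·exp(−0.09902·19) = 37.332 mg/L
Dose 7 (440 mg at t=66 h): 440·exp(−0.09902·8) = 199.259 mg/L
C(74) = 0.168 + 0.059 + 1.625 + 7.677 + 11.280 + 37.332 + 199.259 = 257.399 mg/L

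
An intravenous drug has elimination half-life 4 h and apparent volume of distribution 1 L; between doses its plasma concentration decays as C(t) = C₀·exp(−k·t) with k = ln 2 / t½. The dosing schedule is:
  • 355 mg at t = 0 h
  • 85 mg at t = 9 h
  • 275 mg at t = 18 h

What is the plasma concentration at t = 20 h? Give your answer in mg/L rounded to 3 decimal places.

218.183 mg/L

k = ln 2 / 4 = 0.17329 per h
Dose 1 (355 mg at t=0 h): 355·exp(−0.17329·20) = 11.094 mg/L
Dose 2 (85 mg at t=9 h): 85·exp(−0.17329·11) = 12.635 mg/L
Dose 3 (275 mg at t=18 h): 275·exp(−0.17329·2) = 194.454 mg/L
C(20) = 11.094 + 12.635 + 194.454 = 218.183 mg/L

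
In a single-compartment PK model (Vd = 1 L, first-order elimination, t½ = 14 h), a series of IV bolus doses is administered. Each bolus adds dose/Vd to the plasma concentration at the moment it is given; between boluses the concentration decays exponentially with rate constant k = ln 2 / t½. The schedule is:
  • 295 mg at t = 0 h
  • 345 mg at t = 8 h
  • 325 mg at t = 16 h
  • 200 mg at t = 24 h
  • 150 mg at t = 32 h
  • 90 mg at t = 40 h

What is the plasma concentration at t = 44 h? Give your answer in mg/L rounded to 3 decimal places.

k = ln 2 / 14 = 0.04951 per h
Dose 1 (295 mg at t=0 h): 295·exp(−0.04951·44) = 33.399 mg/L
Dose 2 (345 mg at t=8 h): 345·exp(−0.04951·36) = 58.042 mg/L
Dose 3 (325 mg at t=16 h): 325·exp(−0.04951·28) = 81.250 mg/L
Dose 4 (200 mg at t=24 h): 200·exp(−0.04951·20) = 74.300 mg/L
Dose 5 (150 mg at t=32 h): 150·exp(−0.04951·12) = 82.807 mg/L
Dose 6 (90 mg at t=40 h): 90·exp(−0.04951·4) = 73.830 mg/L
C(44) = 33.399 + 58.042 + 81.250 + 74.300 + 82.807 + 73.830 = 403.627 mg/L

403.627 mg/L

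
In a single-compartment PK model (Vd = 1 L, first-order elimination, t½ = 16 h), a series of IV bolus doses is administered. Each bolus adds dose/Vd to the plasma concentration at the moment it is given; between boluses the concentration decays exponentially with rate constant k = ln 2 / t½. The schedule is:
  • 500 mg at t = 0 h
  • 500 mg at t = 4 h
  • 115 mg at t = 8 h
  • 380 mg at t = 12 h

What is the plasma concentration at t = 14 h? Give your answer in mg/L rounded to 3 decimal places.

1033.975 mg/L

k = ln 2 / 16 = 0.04332 per h
Dose 1 (500 mg at t=0 h): 500·exp(−0.04332·14) = 272.627 mg/L
Dose 2 (500 mg at t=4 h): 500·exp(−0.04332·10) = 324.210 mg/L
Dose 3 (115 mg at t=8 h): 115·exp(−0.04332·6) = 88.677 mg/L
Dose 4 (380 mg at t=12 h): 380·exp(−0.04332·2) = 348.462 mg/L
C(14) = 272.627 + 324.210 + 88.677 + 348.462 = 1033.975 mg/L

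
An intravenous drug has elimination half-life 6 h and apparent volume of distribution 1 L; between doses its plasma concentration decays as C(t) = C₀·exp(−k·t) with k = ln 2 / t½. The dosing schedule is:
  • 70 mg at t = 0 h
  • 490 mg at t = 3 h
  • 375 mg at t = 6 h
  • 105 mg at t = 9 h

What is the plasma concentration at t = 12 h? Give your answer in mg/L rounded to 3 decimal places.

k = ln 2 / 6 = 0.11552 per h
Dose 1 (70 mg at t=0 h): 70·exp(−0.11552·12) = 17.500 mg/L
Dose 2 (490 mg at t=3 h): 490·exp(−0.11552·9) = 173.241 mg/L
Dose 3 (375 mg at t=6 h): 375·exp(−0.11552·6) = 187.500 mg/L
Dose 4 (105 mg at t=9 h): 105·exp(−0.11552·3) = 74.246 mg/L
C(12) = 17.500 + 173.241 + 187.500 + 74.246 = 452.487 mg/L

452.487 mg/L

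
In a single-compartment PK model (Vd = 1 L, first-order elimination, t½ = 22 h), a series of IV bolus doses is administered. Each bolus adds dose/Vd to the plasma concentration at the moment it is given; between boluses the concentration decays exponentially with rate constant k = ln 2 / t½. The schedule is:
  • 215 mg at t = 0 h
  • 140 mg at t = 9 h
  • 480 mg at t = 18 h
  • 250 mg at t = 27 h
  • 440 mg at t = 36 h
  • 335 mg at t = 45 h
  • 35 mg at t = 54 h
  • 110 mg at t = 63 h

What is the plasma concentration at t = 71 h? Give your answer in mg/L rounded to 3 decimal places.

595.388 mg/L

k = ln 2 / 22 = 0.03151 per h
Dose 1 (215 mg at t=0 h): 215·exp(−0.03151·71) = 22.958 mg/L
Dose 2 (140 mg at t=9 h): 140·exp(−0.03151·62) = 19.850 mg/L
Dose 3 (480 mg at t=18 h): 480·exp(−0.03151·53) = 90.372 mg/L
Dose 4 (250 mg at t=27 h): 250·exp(−0.03151·44) = 62.500 mg/L
Dose 5 (440 mg at t=36 h): 440·exp(−0.03151·35) = 146.063 mg/L
Dose 6 (335 mg at t=45 h): 335·exp(−0.03151·26) = 147.667 mg/L
Dose 7 (35 mg at t=54 h): 35·exp(−0.03151·17) = 20.486 mg/L
Dose 8 (110 mg at t=63 h): 110·exp(−0.03151·8) = 85.492 mg/L
C(71) = 22.958 + 19.850 + 90.372 + 62.500 + 146.063 + 147.667 + 20.486 + 85.492 = 595.388 mg/L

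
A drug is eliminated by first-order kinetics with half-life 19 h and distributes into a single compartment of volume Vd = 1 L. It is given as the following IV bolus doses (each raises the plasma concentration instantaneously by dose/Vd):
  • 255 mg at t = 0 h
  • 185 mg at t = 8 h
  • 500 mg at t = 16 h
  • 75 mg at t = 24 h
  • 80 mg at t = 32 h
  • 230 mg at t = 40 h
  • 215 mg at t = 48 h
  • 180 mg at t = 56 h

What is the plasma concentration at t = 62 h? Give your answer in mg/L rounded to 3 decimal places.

k = ln 2 / 19 = 0.03648 per h
Dose 1 (255 mg at t=0 h): 255·exp(−0.03648·62) = 26.560 mg/L
Dose 2 (185 mg at t=8 h): 185·exp(−0.03648·54) = 25.800 mg/L
Dose 3 (500 mg at t=16 h): 500·exp(−0.03648·46) = 93.360 mg/L
Dose 4 (75 mg at t=24 h): 75·exp(−0.03648·38) = 18.750 mg/L
Dose 5 (80 mg at t=32 h): 80·exp(−0.03648·30) = 26.778 mg/L
Dose 6 (230 mg at t=40 h): 230·exp(−0.03648·22) = 103.078 mg/L
Dose 7 (215 mg at t=48 h): 215·exp(−0.03648·14) = 129.011 mg/L
Dose 8 (180 mg at t=56 h): 180·exp(−0.03648·6) = 144.614 mg/L
C(62) = 26.560 + 25.800 + 93.360 + 18.750 + 26.778 + 103.078 + 129.011 + 144.614 = 567.951 mg/L

567.951 mg/L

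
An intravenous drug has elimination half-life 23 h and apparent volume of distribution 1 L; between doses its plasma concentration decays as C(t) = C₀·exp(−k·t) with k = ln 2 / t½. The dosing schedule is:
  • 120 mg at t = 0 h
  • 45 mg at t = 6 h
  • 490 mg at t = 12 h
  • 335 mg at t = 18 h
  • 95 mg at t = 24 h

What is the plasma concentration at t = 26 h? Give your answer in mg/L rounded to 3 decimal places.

k = ln 2 / 23 = 0.03014 per h
Dose 1 (120 mg at t=0 h): 120·exp(−0.03014·26) = 54.813 mg/L
Dose 2 (45 mg at t=6 h): 45·exp(−0.03014·20) = 24.629 mg/L
Dose 3 (490 mg at t=12 h): 490·exp(−0.03014·14) = 321.337 mg/L
Dose 4 (335 mg at t=18 h): 335·exp(−0.03014·8) = 263.232 mg/L
Dose 5 (95 mg at t=24 h): 95·exp(−0.03014·2) = 89.443 mg/L
C(26) = 54.813 + 24.629 + 321.337 + 263.232 + 89.443 = 753.454 mg/L

753.454 mg/L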